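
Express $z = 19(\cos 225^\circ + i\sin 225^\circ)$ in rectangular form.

a = r cos θ = 19 * -sqrt(2)/2 = -19*sqrt(2)/2
b = r sin θ = 19 * -sqrt(2)/2 = -19*sqrt(2)/2
z = -19*sqrt(2)/2 - (19*sqrt(2)/2)i


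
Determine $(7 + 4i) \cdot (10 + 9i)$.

(a1*a2 - b1*b2) + (a1*b2 + b1*a2)i
= (70 - 36) + (63 + 40)i
= 34 + 103i


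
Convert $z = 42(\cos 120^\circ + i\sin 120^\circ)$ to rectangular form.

a = r cos θ = 42 * -1/2 = -21
b = r sin θ = 42 * sqrt(3)/2 = 21*sqrt(3)
z = -21 + 21*sqrt(3)i


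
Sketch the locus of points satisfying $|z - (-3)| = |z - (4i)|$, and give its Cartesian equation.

|z - z1| = |z - z2| means z is equidistant from z1 and z2,
i.e. the perpendicular bisector of the segment from (-3, 0) to (0, 4) (midpoint (-3/2, 2)).
With z = x + yi, square both sides:
(x - (-3))^2 + (y - 0)^2 = (x - 0)^2 + (y - 4)^2
The x^2 and y^2 terms cancel: 6x + 8y = 16 - 9 = 7
Simplify: 6x + 8y = 7
Locus: Perpendicular bisector of the segment from (-3, 0) to (0, 4): the line 6x + 8y = 7


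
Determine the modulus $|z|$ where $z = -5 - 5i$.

|z| = sqrt(a^2 + b^2) = sqrt((-5)^2 + (-5)^2) = sqrt(50) = sqrt(50)


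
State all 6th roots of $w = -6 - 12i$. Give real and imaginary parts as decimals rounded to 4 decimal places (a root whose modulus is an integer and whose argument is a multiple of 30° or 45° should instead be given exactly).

|w| = sqrt(180) ≈ 13.416408, arg(w) ≈ 243.434949°
Root modulus = sqrt(180)^(1/6) ≈ 1.541485
Root arguments: θ_k = (arg(w) + 360°k)/6 for k = 0, 1, ..., 5
Compute each root as (root modulus)(cos θ_k + i sin θ_k) using full-precision intermediates, then round to 4 decimal places.
Roots: 1.1709 + 1.0026i, -0.2828 + 1.5153i, -1.4537 + 0.5127i, -1.1709 - 1.0026i, 0.2828 - 1.5153i, 1.4537 - 0.5127i


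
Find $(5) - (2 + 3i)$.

(5 - 2) + (0 - 3)i = 3 - 3i


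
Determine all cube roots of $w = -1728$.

|w| = 1728, arg(w) = 180°
Root modulus = 1728^(1/3) = 12
Root arguments: θ_k = (180° + 360°k)/3 for k = 0, 1, ..., 2
Roots: 6 + 6*sqrt(3)i, -12, 6 - 6*sqrt(3)i


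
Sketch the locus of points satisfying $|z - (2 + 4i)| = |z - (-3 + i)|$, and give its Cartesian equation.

|z - z1| = |z - z2| means z is equidistant from z1 and z2,
i.e. the perpendicular bisector of the segment from (2, 4) to (-3, 1) (midpoint (-1/2, 5/2)).
With z = x + yi, square both sides:
(x - 2)^2 + (y - 4)^2 = (x - (-3))^2 + (y - 1)^2
The x^2 and y^2 terms cancel: -10x + (-6)y = 10 - 20 = -10
Simplify: 5x + 3y = 5
Locus: Perpendicular bisector of the segment from (2, 4) to (-3, 1): the line 5x + 3y = 5


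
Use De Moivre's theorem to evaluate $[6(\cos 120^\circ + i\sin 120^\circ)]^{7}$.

By De Moivre: z^n = r^n(cos(nθ) + i sin(nθ))
= 6^7(cos(7*120°) + i sin(7*120°))
= 279936(cos 120° + i sin 120°)
= -139968 + 139968*sqrt(3)i


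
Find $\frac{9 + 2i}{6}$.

Divisor is real, so divide each part by 6:
= 3/2 + (1/3)i


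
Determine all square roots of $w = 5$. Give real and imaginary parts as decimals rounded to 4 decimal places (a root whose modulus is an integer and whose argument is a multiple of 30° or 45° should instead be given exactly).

|w| = 5, arg(w) = 0°
Root modulus = 5^(1/2) ≈ 2.236068
Root arguments: θ_k = (0° + 360°k)/2 for k = 0, 1, ..., 1
Compute each root as (root modulus)(cos θ_k + i sin θ_k) using full-precision intermediates, then round to 4 decimal places.
Roots: 2.2361, -2.2361


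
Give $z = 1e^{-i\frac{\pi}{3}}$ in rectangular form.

a = r cos θ = 1 * 1/2 = 1/2
b = r sin θ = 1 * -sqrt(3)/2 = -sqrt(3)/2
z = 1/2 - (sqrt(3)/2)i


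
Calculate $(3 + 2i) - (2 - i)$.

(3 - 2) + (2 - (-1))i = 1 + 3i


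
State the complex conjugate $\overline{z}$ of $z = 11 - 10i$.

If z = a + bi, then conjugate(z) = a - bi
conjugate(11 - 10i) = 11 + 10i


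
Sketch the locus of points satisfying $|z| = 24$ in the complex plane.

|z| = 24 means sqrt(x^2 + y^2) = 24
This is a circle of radius 24 centered at the origin


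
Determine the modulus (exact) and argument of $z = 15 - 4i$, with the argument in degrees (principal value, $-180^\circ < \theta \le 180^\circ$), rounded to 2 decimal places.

|z| = sqrt(15^2 + (-4)^2) = sqrt(241)
arg(z) = arctan(b/a) = arctan(-4/15) (quadrant-adjusted) = -14.93°


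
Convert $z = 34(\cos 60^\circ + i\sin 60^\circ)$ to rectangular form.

a = r cos θ = 34 * 1/2 = 17
b = r sin θ = 34 * sqrt(3)/2 = 17*sqrt(3)
z = 17 + 17*sqrt(3)i


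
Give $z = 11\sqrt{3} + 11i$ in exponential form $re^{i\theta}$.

r = |z| = sqrt((11*sqrt(3))^2 + (11)^2) = sqrt(363 + 121) = sqrt(484) = 22
θ = arctan(b/a) = arctan(11/19.0526) (quadrant-adjusted) = 30° = π/6
z = 22e^(i*π/6)


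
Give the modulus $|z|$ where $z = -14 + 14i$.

|z| = sqrt(a^2 + b^2) = sqrt((-14)^2 + 14^2) = sqrt(392) = sqrt(392)


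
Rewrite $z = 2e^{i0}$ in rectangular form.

a = r cos θ = 2 * 1 = 2
b = r sin θ = 2 * 0 = 0
z = 2


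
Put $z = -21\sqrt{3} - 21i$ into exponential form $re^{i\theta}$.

r = |z| = sqrt((-21*sqrt(3))^2 + (-21)^2) = sqrt(1323 + 441) = sqrt(1764) = 42
θ = arctan(b/a) = arctan(-21/-36.3731) (quadrant-adjusted) = -150° = -5π/6
z = 42e^(-i*5π/6)


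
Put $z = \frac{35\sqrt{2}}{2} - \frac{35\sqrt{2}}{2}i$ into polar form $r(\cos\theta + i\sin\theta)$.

r = |z| = sqrt(a^2 + b^2) = sqrt((35*sqrt(2)/2)^2 + (-35*sqrt(2)/2)^2) = sqrt(1225/2 + 1225/2) = sqrt(1225) = 35
θ = arctan(b/a) = arctan(-24.7487/24.7487) (quadrant-adjusted) = 315°
z = 35(cos 315° + i sin 315°)


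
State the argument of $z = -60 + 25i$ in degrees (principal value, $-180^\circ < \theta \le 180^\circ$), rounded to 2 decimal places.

θ = arctan(b/a) = arctan(25/-60) (quadrant-adjusted) = 157.38°


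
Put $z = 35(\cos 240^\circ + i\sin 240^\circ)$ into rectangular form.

a = r cos θ = 35 * -1/2 = -35/2
b = r sin θ = 35 * -sqrt(3)/2 = -35*sqrt(3)/2
z = -35/2 - (35*sqrt(3)/2)i


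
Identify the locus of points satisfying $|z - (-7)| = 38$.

|z - z0| = r describes a circle centered at z0 with radius r
Here z0 = -7 and r = 38
Locus: Circle centered at (-7, 0) with radius 38


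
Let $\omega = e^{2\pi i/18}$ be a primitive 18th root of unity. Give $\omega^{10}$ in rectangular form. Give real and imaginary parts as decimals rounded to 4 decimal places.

ω^10 = e^(2πi·10/18) = e^(i·10π/9)
= cos(10π/9) + i sin(10π/9)
= -0.9397 - 0.3420i


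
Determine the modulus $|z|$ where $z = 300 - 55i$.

|z| = sqrt(a^2 + b^2) = sqrt(300^2 + (-55)^2) = sqrt(93025) = 305


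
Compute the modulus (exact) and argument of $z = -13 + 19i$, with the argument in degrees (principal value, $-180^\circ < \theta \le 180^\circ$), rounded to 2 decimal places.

|z| = sqrt((-13)^2 + 19^2) = sqrt(530)
arg(z) = arctan(b/a) = arctan(19/-13) (quadrant-adjusted) = 124.38°


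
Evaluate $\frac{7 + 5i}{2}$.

Divisor is real, so divide each part by 2:
= 7/2 + (5/2)i


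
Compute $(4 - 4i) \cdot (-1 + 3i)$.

(a1*a2 - b1*b2) + (a1*b2 + b1*a2)i
= (-4 - (-12)) + (12 + 4)i
= 8 + 16i


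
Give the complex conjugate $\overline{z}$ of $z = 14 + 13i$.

If z = a + bi, then conjugate(z) = a - bi
conjugate(14 + 13i) = 14 - 13i


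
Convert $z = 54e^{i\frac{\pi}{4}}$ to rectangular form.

a = r cos θ = 54 * sqrt(2)/2 = 27*sqrt(2)
b = r sin θ = 54 * sqrt(2)/2 = 27*sqrt(2)
z = 27*sqrt(2) + 27*sqrt(2)i


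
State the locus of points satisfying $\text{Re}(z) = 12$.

Re(z) = x where z = x + yi; the equation x = 12 is satisfied by all points with that x-coordinate
Locus: Vertical line x = 12


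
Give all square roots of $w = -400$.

|w| = 400, arg(w) = 180°
Root modulus = 400^(1/2) = 20
Root arguments: θ_k = (180° + 360°k)/2 for k = 0, 1, ..., 1
Roots: 20i, -20i


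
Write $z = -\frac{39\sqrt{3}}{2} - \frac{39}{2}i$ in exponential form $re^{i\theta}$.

r = |z| = sqrt((-39*sqrt(3)/2)^2 + (-39/2)^2) = sqrt(4563/4 + 1521/4) = sqrt(1521) = 39
θ = arctan(b/a) = arctan(-19.5/-33.775) (quadrant-adjusted) = -150° = -5π/6
z = 39e^(-i*5π/6)


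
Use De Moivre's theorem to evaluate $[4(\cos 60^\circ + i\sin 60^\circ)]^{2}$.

By De Moivre: z^n = r^n(cos(nθ) + i sin(nθ))
= 4^2(cos(2*60°) + i sin(2*60°))
= 16(cos 120° + i sin 120°)
= -8 + 8*sqrt(3)i


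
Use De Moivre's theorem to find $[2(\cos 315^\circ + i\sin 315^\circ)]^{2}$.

By De Moivre: z^n = r^n(cos(nθ) + i sin(nθ))
= 2^2(cos(2*315°) + i sin(2*315°))
= 4(cos 270° + i sin 270°)
= -4i


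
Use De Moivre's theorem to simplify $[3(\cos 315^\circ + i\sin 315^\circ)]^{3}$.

By De Moivre: z^n = r^n(cos(nθ) + i sin(nθ))
= 3^3(cos(3*315°) + i sin(3*315°))
= 27(cos 225° + i sin 225°)
= -27*sqrt(2)/2 - (27*sqrt(2)/2)i


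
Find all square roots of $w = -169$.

|w| = 169, arg(w) = 180°
Root modulus = 169^(1/2) = 13
Root arguments: θ_k = (180° + 360°k)/2 for k = 0, 1, ..., 1
Roots: 13i, -13i


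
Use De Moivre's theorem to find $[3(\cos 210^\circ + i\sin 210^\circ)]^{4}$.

By De Moivre: z^n = r^n(cos(nθ) + i sin(nθ))
= 3^4(cos(4*210°) + i sin(4*210°))
= 81(cos 120° + i sin 120°)
= -81/2 + (81*sqrt(3)/2)i


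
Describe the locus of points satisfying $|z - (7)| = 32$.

|z - z0| = r describes a circle centered at z0 with radius r
Here z0 = 7 and r = 32
Locus: Circle centered at (7, 0) with radius 32


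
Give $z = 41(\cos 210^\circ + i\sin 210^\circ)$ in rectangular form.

a = r cos θ = 41 * -sqrt(3)/2 = -41*sqrt(3)/2
b = r sin θ = 41 * -1/2 = -41/2
z = -41*sqrt(3)/2 - (41/2)i


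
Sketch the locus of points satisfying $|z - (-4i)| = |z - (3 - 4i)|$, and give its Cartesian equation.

|z - z1| = |z - z2| means z is equidistant from z1 and z2,
i.e. the perpendicular bisector of the segment from (0, -4) to (3, -4) (midpoint (3/2, -4)).
With z = x + yi, square both sides:
(x - 0)^2 + (y - (-4))^2 = (x - 3)^2 + (y - (-4))^2
The x^2 and y^2 terms cancel: 6x + 0y = 25 - 16 = 9
Simplify: x = 3/2
Locus: Perpendicular bisector of the segment from (0, -4) to (3, -4): the line x = 3/2


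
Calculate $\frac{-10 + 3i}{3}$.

Divisor is real, so divide each part by 3:
= -10/3 + i


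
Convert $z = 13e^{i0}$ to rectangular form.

a = r cos θ = 13 * 1 = 13
b = r sin θ = 13 * 0 = 0
z = 13


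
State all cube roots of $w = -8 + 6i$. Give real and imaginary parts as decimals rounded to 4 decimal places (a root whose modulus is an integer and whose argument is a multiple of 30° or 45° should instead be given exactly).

|w| = 10, arg(w) ≈ 143.130102°
Root modulus = 10^(1/3) ≈ 2.154435
Root arguments: θ_k = (arg(w) + 360°k)/3 for k = 0, 1, ..., 2
Compute each root as (root modulus)(cos θ_k + i sin θ_k) using full-precision intermediates, then round to 4 decimal places.
Roots: 1.4497 + 1.5937i, -2.1051 + 0.4586i, 0.6554 - 2.0523i


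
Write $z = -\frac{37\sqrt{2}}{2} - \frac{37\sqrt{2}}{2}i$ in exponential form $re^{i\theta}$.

r = |z| = sqrt((-37*sqrt(2)/2)^2 + (-37*sqrt(2)/2)^2) = sqrt(1369/2 + 1369/2) = sqrt(1369) = 37
θ = arctan(b/a) = arctan(-26.163/-26.163) (quadrant-adjusted) = 225° = 5π/4
z = 37e^(i*5π/4)


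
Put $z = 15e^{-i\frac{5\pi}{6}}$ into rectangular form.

a = r cos θ = 15 * -sqrt(3)/2 = -15*sqrt(3)/2
b = r sin θ = 15 * -1/2 = -15/2
z = -15*sqrt(3)/2 - (15/2)i


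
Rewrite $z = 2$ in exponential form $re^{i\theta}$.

r = |z| = sqrt((2)^2 + (0)^2) = sqrt(4 + 0) = sqrt(4) = 2
b = 0 and a > 0, so z lies on the positive real axis: θ = 0
z = 2e^(i*0) = 2


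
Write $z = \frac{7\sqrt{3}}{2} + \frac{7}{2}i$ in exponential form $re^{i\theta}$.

r = |z| = sqrt((7*sqrt(3)/2)^2 + (7/2)^2) = sqrt(147/4 + 49/4) = sqrt(49) = 7
θ = arctan(b/a) = arctan(3.5/6.0622) (quadrant-adjusted) = 30° = π/6
z = 7e^(i*π/6)


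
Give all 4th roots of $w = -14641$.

|w| = 14641, arg(w) = 180°
Root modulus = 14641^(1/4) = 11
Root arguments: θ_k = (180° + 360°k)/4 for k = 0, 1, ..., 3
Roots: 11*sqrt(2)/2 + (11*sqrt(2)/2)i, -11*sqrt(2)/2 + (11*sqrt(2)/2)i, -11*sqrt(2)/2 - (11*sqrt(2)/2)i, 11*sqrt(2)/2 - (11*sqrt(2)/2)i


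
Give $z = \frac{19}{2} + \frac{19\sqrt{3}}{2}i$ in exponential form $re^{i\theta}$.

r = |z| = sqrt((19/2)^2 + (19*sqrt(3)/2)^2) = sqrt(361/4 + 1083/4) = sqrt(361) = 19
θ = arctan(b/a) = arctan(16.4545/9.5) (quadrant-adjusted) = 60° = π/3
z = 19e^(i*π/3)


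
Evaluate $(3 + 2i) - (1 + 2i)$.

(3 - 1) + (2 - 2)i = 2


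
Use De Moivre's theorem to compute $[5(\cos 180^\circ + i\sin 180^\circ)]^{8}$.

By De Moivre: z^n = r^n(cos(nθ) + i sin(nθ))
= 5^8(cos(8*180°) + i sin(8*180°))
= 390625(cos 0° + i sin 0°)
= 390625


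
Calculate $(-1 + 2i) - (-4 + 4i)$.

(-1 - (-4)) + (2 - 4)i = 3 - 2i


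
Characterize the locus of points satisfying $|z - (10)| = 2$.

|z - z0| = r describes a circle centered at z0 with radius r
Here z0 = 10 and r = 2
Locus: Circle centered at (10, 0) with radius 2


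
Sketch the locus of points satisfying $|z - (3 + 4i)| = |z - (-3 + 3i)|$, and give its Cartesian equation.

|z - z1| = |z - z2| means z is equidistant from z1 and z2,
i.e. the perpendicular bisector of the segment from (3, 4) to (-3, 3) (midpoint (0, 7/2)).
With z = x + yi, square both sides:
(x - 3)^2 + (y - 4)^2 = (x - (-3))^2 + (y - 3)^2
The x^2 and y^2 terms cancel: -12x + (-2)y = 18 - 25 = -7
Simplify: 12x + 2y = 7
Locus: Perpendicular bisector of the segment from (3, 4) to (-3, 3): the line 12x + 2y = 7


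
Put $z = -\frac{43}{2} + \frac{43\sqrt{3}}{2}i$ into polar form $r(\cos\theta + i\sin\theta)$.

r = |z| = sqrt(a^2 + b^2) = sqrt((-43/2)^2 + (43*sqrt(3)/2)^2) = sqrt(1849/4 + 5547/4) = sqrt(1849) = 43
θ = arctan(b/a) = arctan(37.2391/-21.5) (quadrant-adjusted) = 120°
z = 43(cos 120° + i sin 120°)


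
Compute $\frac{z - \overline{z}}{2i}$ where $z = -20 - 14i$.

z - conjugate(z) = 2bi
(z - conjugate(z))/(2i) = 2bi/(2i) = b = -14


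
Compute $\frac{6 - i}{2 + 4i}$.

Multiply numerator and denominator by conjugate (2 - 4i):
= (6 - i)(2 - 4i) / (2^2 + 4^2)
= (8 - 26i) / 20
Divide through by 2: (4 - 13i) / 10
= 2/5 - (13/10)i


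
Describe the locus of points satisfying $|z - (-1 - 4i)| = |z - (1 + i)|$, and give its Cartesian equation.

|z - z1| = |z - z2| means z is equidistant from z1 and z2,
i.e. the perpendicular bisector of the segment from (-1, -4) to (1, 1) (midpoint (0, -3/2)).
With z = x + yi, square both sides:
(x - (-1))^2 + (y - (-4))^2 = (x - 1)^2 + (y - 1)^2
The x^2 and y^2 terms cancel: 4x + 10y = 2 - 17 = -15
Simplify: 4x + 10y = -15
Locus: Perpendicular bisector of the segment from (-1, -4) to (1, 1): the line 4x + 10y = -15


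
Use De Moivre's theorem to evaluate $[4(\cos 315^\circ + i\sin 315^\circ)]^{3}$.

By De Moivre: z^n = r^n(cos(nθ) + i sin(nθ))
= 4^3(cos(3*315°) + i sin(3*315°))
= 64(cos 225° + i sin 225°)
= -32*sqrt(2) - 32*sqrt(2)i


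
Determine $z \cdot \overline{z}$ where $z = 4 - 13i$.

z * conjugate(z) = |z|^2 = a^2 + b^2
= 4^2 + (-13)^2 = 185


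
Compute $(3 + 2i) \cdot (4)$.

(a1*a2 - b1*b2) + (a1*b2 + b1*a2)i
= (12 - 0) + (0 + 8)i
= 12 + 8i


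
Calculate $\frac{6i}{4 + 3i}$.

Multiply numerator and denominator by conjugate (4 - 3i):
= (6i)(4 - 3i) / (4^2 + 3^2)
= (18 + 24i) / 25
= 18/25 + (24/25)i


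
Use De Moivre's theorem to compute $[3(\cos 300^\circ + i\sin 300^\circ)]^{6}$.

By De Moivre: z^n = r^n(cos(nθ) + i sin(nθ))
= 3^6(cos(6*300°) + i sin(6*300°))
= 729(cos 0° + i sin 0°)
= 729


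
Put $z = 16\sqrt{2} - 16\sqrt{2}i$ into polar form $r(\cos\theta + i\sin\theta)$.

r = |z| = sqrt(a^2 + b^2) = sqrt((16*sqrt(2))^2 + (-16*sqrt(2))^2) = sqrt(512 + 512) = sqrt(1024) = 32
θ = arctan(b/a) = arctan(-22.6274/22.6274) (quadrant-adjusted) = 315°
z = 32(cos 315° + i sin 315°)


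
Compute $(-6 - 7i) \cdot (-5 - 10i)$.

(a1*a2 - b1*b2) + (a1*b2 + b1*a2)i
= (30 - 70) + (60 + 35)i
= -40 + 95i


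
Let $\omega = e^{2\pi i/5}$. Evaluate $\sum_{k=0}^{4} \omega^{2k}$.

Let ζ = ω^2 = e^(2πi·2/5). Since 5 ∤ 2, ζ ≠ 1.
Sum = Σ_{k=0}^{4} ζ^k = (ζ^5 - 1)/(ζ - 1) = (ω^{2·5} - 1)/(ζ - 1) = (1 - 1)/(ζ - 1) = 0


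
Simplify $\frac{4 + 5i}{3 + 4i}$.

Multiply numerator and denominator by conjugate (3 - 4i):
= (4 + 5i)(3 - 4i) / (3^2 + 4^2)
= (32 - i) / 25
= 32/25 - (1/25)i


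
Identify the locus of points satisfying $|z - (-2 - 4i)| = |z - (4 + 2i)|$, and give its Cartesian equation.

|z - z1| = |z - z2| means z is equidistant from z1 and z2,
i.e. the perpendicular bisector of the segment from (-2, -4) to (4, 2) (midpoint (1, -1)).
With z = x + yi, square both sides:
(x - (-2))^2 + (y - (-4))^2 = (x - 4)^2 + (y - 2)^2
The x^2 and y^2 terms cancel: 12x + 12y = 20 - 20 = 0
Simplify: x + y = 0
Locus: Perpendicular bisector of the segment from (-2, -4) to (4, 2): the line x + y = 0


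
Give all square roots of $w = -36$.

|w| = 36, arg(w) = 180°
Root modulus = 36^(1/2) = 6
Root arguments: θ_k = (180° + 360°k)/2 for k = 0, 1, ..., 1
Roots: 6i, -6i


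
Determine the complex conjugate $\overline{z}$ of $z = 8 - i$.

If z = a + bi, then conjugate(z) = a - bi
conjugate(8 - i) = 8 + i


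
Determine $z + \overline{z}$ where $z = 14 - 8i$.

z + conjugate(z) = (a + bi) + (a - bi) = 2a
= 2 * 14 = 28


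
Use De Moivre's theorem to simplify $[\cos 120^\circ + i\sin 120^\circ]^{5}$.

By De Moivre: z^n = r^n(cos(nθ) + i sin(nθ))
= 1^5(cos(5*120°) + i sin(5*120°))
= 1(cos 240° + i sin 240°)
= -1/2 - (sqrt(3)/2)i


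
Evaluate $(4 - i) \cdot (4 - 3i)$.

(a1*a2 - b1*b2) + (a1*b2 + b1*a2)i
= (16 - 3) + (-12 + (-4))i
= 13 - 16i


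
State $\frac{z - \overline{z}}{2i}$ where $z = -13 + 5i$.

z - conjugate(z) = 2bi
(z - conjugate(z))/(2i) = 2bi/(2i) = b = 5


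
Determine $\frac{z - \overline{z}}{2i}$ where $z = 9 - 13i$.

z - conjugate(z) = 2bi
(z - conjugate(z))/(2i) = 2bi/(2i) = b = -13


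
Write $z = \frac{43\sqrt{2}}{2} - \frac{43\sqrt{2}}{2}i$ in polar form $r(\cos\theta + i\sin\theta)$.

r = |z| = sqrt(a^2 + b^2) = sqrt((43*sqrt(2)/2)^2 + (-43*sqrt(2)/2)^2) = sqrt(1849/2 + 1849/2) = sqrt(1849) = 43
θ = arctan(b/a) = arctan(-30.4056/30.4056) (quadrant-adjusted) = 315°
z = 43(cos 315° + i sin 315°)


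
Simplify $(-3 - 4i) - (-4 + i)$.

(-3 - (-4)) + (-4 - 1)i = 1 - 5i


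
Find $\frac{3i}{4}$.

Divisor is real, so divide each part by 4:
= 0 + (3/4)i


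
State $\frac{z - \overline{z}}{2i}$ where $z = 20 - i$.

z - conjugate(z) = 2bi
(z - conjugate(z))/(2i) = 2bi/(2i) = b = -1


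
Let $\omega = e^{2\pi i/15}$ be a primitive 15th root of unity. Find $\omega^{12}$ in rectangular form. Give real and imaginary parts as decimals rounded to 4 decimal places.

ω^12 = e^(2πi·12/15) = e^(i·8π/5)
= cos(8π/5) + i sin(8π/5)
= 0.3090 - 0.9511i


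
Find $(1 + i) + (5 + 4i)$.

(1 + 5) + (1 + 4)i = 6 + 5i


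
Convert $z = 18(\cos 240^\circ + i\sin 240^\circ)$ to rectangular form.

a = r cos θ = 18 * -1/2 = -9
b = r sin θ = 18 * -sqrt(3)/2 = -9*sqrt(3)
z = -9 - 9*sqrt(3)i


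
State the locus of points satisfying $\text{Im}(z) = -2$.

Im(z) = y where z = x + yi; the equation y = -2 is satisfied by all points with that y-coordinate
Locus: Horizontal line y = -2


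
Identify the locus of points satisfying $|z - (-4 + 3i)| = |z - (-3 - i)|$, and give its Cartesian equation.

|z - z1| = |z - z2| means z is equidistant from z1 and z2,
i.e. the perpendicular bisector of the segment from (-4, 3) to (-3, -1) (midpoint (-7/2, 1)).
With z = x + yi, square both sides:
(x - (-4))^2 + (y - 3)^2 = (x - (-3))^2 + (y - (-1))^2
The x^2 and y^2 terms cancel: 2x + (-8)y = 10 - 25 = -15
Simplify: 2x - 8y = -15
Locus: Perpendicular bisector of the segment from (-4, 3) to (-3, -1): the line 2x - 8y = -15


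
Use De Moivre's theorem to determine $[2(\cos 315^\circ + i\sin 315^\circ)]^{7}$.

By De Moivre: z^n = r^n(cos(nθ) + i sin(nθ))
= 2^7(cos(7*315°) + i sin(7*315°))
= 128(cos 45° + i sin 45°)
= 64*sqrt(2) + 64*sqrt(2)i


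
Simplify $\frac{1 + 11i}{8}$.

Divisor is real, so divide each part by 8:
= 1/8 + (11/8)i


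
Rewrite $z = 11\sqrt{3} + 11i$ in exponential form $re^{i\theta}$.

r = |z| = sqrt((11*sqrt(3))^2 + (11)^2) = sqrt(363 + 121) = sqrt(484) = 22
θ = arctan(b/a) = arctan(11/19.0526) (quadrant-adjusted) = 30° = π/6
z = 22e^(i*π/6)


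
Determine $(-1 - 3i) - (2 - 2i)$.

(-1 - 2) + (-3 - (-2))i = -3 - i


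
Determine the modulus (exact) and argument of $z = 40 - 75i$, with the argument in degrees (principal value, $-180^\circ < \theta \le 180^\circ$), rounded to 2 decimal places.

|z| = sqrt(40^2 + (-75)^2) = 85
arg(z) = arctan(b/a) = arctan(-75/40) (quadrant-adjusted) = -61.93°


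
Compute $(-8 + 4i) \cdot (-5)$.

(a1*a2 - b1*b2) + (a1*b2 + b1*a2)i
= (40 - 0) + (0 + (-20))i
= 40 - 20i


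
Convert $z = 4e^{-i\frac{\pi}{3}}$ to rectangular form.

a = r cos θ = 4 * 1/2 = 2
b = r sin θ = 4 * -sqrt(3)/2 = -2*sqrt(3)
z = 2 - 2*sqrt(3)i


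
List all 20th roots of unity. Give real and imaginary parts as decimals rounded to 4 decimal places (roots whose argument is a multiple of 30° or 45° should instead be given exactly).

ω_k = e^(2πik/20) = cos(2πk/20) + i sin(2πk/20) for k = 0, 1, ..., 19
Roots: 1, 0.9511 + 0.3090i, 0.8090 + 0.5878i, 0.5878 + 0.8090i, 0.3090 + 0.9511i, i, -0.3090 + 0.9511i, -0.5878 + 0.8090i, -0.8090 + 0.5878i, -0.9511 + 0.3090i, -1, -0.9511 - 0.3090i, -0.8090 - 0.5878i, -0.5878 - 0.8090i, -0.3090 - 0.9511i, -i, 0.3090 - 0.9511i, 0.5878 - 0.8090i, 0.8090 - 0.5878i, 0.9511 - 0.3090i


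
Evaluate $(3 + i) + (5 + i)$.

(3 + 5) + (1 + 1)i = 8 + 2i


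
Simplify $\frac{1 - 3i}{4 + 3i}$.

Multiply numerator and denominator by conjugate (4 - 3i):
= (1 - 3i)(4 - 3i) / (4^2 + 3^2)
= (-5 - 15i) / 25
Divide through by 5: (-1 - 3i) / 5
= -1/5 - (3/5)i


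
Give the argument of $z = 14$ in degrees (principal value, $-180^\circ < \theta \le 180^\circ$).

b = 0 and a > 0, so z lies on the positive real axis: θ = 0°


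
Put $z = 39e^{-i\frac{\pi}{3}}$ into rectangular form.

a = r cos θ = 39 * 1/2 = 39/2
b = r sin θ = 39 * -sqrt(3)/2 = -39*sqrt(3)/2
z = 39/2 - (39*sqrt(3)/2)i


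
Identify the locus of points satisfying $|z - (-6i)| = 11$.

|z - z0| = r describes a circle centered at z0 with radius r
Here z0 = -6i and r = 11
Locus: Circle centered at (0, -6) with radius 11


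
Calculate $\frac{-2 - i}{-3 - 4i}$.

Multiply numerator and denominator by conjugate (-3 + 4i):
= (-2 - i)(-3 + 4i) / ((-3)^2 + (-4)^2)
= (10 - 5i) / 25
Divide through by 5: (2 - i) / 5
= 2/5 - (1/5)i


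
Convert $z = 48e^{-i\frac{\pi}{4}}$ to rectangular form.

a = r cos θ = 48 * sqrt(2)/2 = 24*sqrt(2)
b = r sin θ = 48 * -sqrt(2)/2 = -24*sqrt(2)
z = 24*sqrt(2) - 24*sqrt(2)i


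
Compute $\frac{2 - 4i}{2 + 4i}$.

Multiply numerator and denominator by conjugate (2 - 4i):
= (2 - 4i)(2 - 4i) / (2^2 + 4^2)
= (-12 - 16i) / 20
Divide through by 4: (-3 - 4i) / 5
= -3/5 - (4/5)i


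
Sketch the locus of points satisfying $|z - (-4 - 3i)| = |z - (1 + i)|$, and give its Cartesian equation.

|z - z1| = |z - z2| means z is equidistant from z1 and z2,
i.e. the perpendicular bisector of the segment from (-4, -3) to (1, 1) (midpoint (-3/2, -1)).
With z = x + yi, square both sides:
(x - (-4))^2 + (y - (-3))^2 = (x - 1)^2 + (y - 1)^2
The x^2 and y^2 terms cancel: 10x + 8y = 2 - 25 = -23
Simplify: 10x + 8y = -23
Locus: Perpendicular bisector of the segment from (-4, -3) to (1, 1): the line 10x + 8y = -23


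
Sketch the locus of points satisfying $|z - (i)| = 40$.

|z - z0| = r describes a circle centered at z0 with radius r
Here z0 = i and r = 40
Locus: Circle centered at (0, 1) with radius 40


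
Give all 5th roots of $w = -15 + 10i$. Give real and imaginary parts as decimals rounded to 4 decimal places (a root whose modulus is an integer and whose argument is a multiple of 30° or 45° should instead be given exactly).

|w| = sqrt(325) ≈ 18.027756, arg(w) ≈ 146.309932°
Root modulus = sqrt(325)^(1/5) ≈ 1.783152
Root arguments: θ_k = (arg(w) + 360°k)/5 for k = 0, 1, ..., 4
Compute each root as (root modulus)(cos θ_k + i sin θ_k) using full-precision intermediates, then round to 4 decimal places.
Roots: 1.5556 + 0.8716i, -0.3482 + 1.7488i, -1.7708 + 0.2092i, -0.7462 - 1.6195i, 1.3097 - 1.2101i


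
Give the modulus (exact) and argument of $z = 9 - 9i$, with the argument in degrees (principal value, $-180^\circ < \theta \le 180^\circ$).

|z| = sqrt(9^2 + (-9)^2) = sqrt(162)
arg(z) = arctan(b/a) = arctan(-9/9) (quadrant-adjusted) = -45°


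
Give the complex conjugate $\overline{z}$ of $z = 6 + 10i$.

If z = a + bi, then conjugate(z) = a - bi
conjugate(6 + 10i) = 6 - 10i


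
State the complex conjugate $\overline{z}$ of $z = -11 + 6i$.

If z = a + bi, then conjugate(z) = a - bi
conjugate(-11 + 6i) = -11 - 6i


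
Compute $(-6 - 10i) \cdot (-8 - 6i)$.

(a1*a2 - b1*b2) + (a1*b2 + b1*a2)i
= (48 - 60) + (36 + 80)i
= -12 + 116i


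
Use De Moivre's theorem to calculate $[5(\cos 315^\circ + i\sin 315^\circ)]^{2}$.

By De Moivre: z^n = r^n(cos(nθ) + i sin(nθ))
= 5^2(cos(2*315°) + i sin(2*315°))
= 25(cos 270° + i sin 270°)
= -25i


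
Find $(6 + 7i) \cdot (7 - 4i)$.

(a1*a2 - b1*b2) + (a1*b2 + b1*a2)i
= (42 - (-28)) + (-24 + 49)i
= 70 + 25i


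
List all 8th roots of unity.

ω_k = e^(2πik/8) = cos(2πk/8) + i sin(2πk/8) for k = 0, 1, ..., 7
Roots: 1, sqrt(2)/2 + (sqrt(2)/2)i, i, -sqrt(2)/2 + (sqrt(2)/2)i, -1, -sqrt(2)/2 - (sqrt(2)/2)i, -i, sqrt(2)/2 - (sqrt(2)/2)i


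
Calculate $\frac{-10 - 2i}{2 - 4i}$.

Multiply numerator and denominator by conjugate (2 + 4i):
= (-10 - 2i)(2 + 4i) / (2^2 + (-4)^2)
= (-12 - 44i) / 20
Divide through by 4: (-3 - 11i) / 5
= -3/5 - (11/5)i


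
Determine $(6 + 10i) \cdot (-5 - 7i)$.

(a1*a2 - b1*b2) + (a1*b2 + b1*a2)i
= (-30 - (-70)) + (-42 + (-50))i
= 40 - 92i


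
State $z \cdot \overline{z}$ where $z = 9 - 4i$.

z * conjugate(z) = |z|^2 = a^2 + b^2
= 9^2 + (-4)^2 = 97


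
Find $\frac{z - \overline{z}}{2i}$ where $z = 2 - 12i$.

z - conjugate(z) = 2bi
(z - conjugate(z))/(2i) = 2bi/(2i) = b = -12


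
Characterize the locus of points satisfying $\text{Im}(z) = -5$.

Im(z) = y where z = x + yi; the equation y = -5 is satisfied by all points with that y-coordinate
Locus: Horizontal line y = -5


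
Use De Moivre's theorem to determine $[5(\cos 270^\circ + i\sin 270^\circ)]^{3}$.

By De Moivre: z^n = r^n(cos(nθ) + i sin(nθ))
= 5^3(cos(3*270°) + i sin(3*270°))
= 125(cos 90° + i sin 90°)
= 125i


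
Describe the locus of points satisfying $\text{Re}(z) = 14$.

Re(z) = x where z = x + yi; the equation x = 14 is satisfied by all points with that x-coordinate
Locus: Vertical line x = 14


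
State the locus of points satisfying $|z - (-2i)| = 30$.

|z - z0| = r describes a circle centered at z0 with radius r
Here z0 = -2i and r = 30
Locus: Circle centered at (0, -2) with radius 30


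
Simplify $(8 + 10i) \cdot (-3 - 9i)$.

(a1*a2 - b1*b2) + (a1*b2 + b1*a2)i
= (-24 - (-90)) + (-72 + (-30))i
= 66 - 102i


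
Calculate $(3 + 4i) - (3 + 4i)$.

(3 - 3) + (4 - 4)i = 0


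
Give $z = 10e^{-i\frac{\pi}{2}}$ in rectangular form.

a = r cos θ = 10 * 0 = 0
b = r sin θ = 10 * -1 = -10
z = -10i


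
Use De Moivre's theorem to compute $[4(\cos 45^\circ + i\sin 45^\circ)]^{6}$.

By De Moivre: z^n = r^n(cos(nθ) + i sin(nθ))
= 4^6(cos(6*45°) + i sin(6*45°))
= 4096(cos 270° + i sin 270°)
= -4096i


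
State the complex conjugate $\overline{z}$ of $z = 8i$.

If z = a + bi, then conjugate(z) = a - bi
conjugate(8i) = -8i


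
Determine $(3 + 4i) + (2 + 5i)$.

(3 + 2) + (4 + 5)i = 5 + 9i


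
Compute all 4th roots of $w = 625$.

|w| = 625, arg(w) = 0°
Root modulus = 625^(1/4) = 5
Root arguments: θ_k = (0° + 360°k)/4 for k = 0, 1, ..., 3
Roots: 5, 5i, -5, -5i


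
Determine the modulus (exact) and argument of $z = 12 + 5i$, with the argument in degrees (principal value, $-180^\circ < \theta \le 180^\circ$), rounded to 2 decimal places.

|z| = sqrt(12^2 + 5^2) = 13
arg(z) = arctan(b/a) = arctan(5/12) (quadrant-adjusted) = 22.62°


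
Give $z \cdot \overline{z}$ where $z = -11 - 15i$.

z * conjugate(z) = |z|^2 = a^2 + b^2
= (-11)^2 + (-15)^2 = 346


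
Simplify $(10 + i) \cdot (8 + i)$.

(a1*a2 - b1*b2) + (a1*b2 + b1*a2)i
= (80 - 1) + (10 + 8)i
= 79 + 18i


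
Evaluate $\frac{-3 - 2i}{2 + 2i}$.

Multiply numerator and denominator by conjugate (2 - 2i):
= (-3 - 2i)(2 - 2i) / (2^2 + 2^2)
= (-10 + 2i) / 8
Divide through by 2: (-5 + i) / 4
= -5/4 + (1/4)i


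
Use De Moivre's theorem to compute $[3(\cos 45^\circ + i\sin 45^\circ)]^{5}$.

By De Moivre: z^n = r^n(cos(nθ) + i sin(nθ))
= 3^5(cos(5*45°) + i sin(5*45°))
= 243(cos 225° + i sin 225°)
= -243*sqrt(2)/2 - (243*sqrt(2)/2)i


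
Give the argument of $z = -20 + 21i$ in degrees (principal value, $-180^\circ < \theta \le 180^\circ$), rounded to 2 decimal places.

θ = arctan(b/a) = arctan(21/-20) (quadrant-adjusted) = 133.60°


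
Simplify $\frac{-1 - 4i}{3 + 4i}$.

Multiply numerator and denominator by conjugate (3 - 4i):
= (-1 - 4i)(3 - 4i) / (3^2 + 4^2)
= (-19 - 8i) / 25
= -19/25 - (8/25)i


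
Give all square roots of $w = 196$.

|w| = 196, arg(w) = 0°
Root modulus = 196^(1/2) = 14
Root arguments: θ_k = (0° + 360°k)/2 for k = 0, 1, ..., 1
Roots: 14, -14


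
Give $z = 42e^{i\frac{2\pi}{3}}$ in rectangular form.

a = r cos θ = 42 * -1/2 = -21
b = r sin θ = 42 * sqrt(3)/2 = 21*sqrt(3)
z = -21 + 21*sqrt(3)i


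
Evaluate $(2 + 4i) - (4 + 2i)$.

(2 - 4) + (4 - 2)i = -2 + 2i


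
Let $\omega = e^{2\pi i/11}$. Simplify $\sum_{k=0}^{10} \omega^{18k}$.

Let ζ = ω^18 = e^(2πi·18/11). Since 11 ∤ 18, ζ ≠ 1.
Sum = Σ_{k=0}^{10} ζ^k = (ζ^11 - 1)/(ζ - 1) = (ω^{18·11} - 1)/(ζ - 1) = (1 - 1)/(ζ - 1) = 0


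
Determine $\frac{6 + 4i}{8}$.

Divisor is real, so divide each part by 8:
= 3/4 + (1/2)i


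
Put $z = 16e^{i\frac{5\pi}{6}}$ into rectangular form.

a = r cos θ = 16 * -sqrt(3)/2 = -8*sqrt(3)
b = r sin θ = 16 * 1/2 = 8
z = -8*sqrt(3) + 8i


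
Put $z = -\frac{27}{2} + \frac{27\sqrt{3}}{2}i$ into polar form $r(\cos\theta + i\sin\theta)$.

r = |z| = sqrt(a^2 + b^2) = sqrt((-27/2)^2 + (27*sqrt(3)/2)^2) = sqrt(729/4 + 2187/4) = sqrt(729) = 27
θ = arctan(b/a) = arctan(23.3827/-13.5) (quadrant-adjusted) = 120°
z = 27(cos 120° + i sin 120°)


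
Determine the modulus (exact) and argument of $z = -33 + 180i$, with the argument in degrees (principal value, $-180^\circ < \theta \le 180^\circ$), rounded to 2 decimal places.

|z| = sqrt((-33)^2 + 180^2) = 183
arg(z) = arctan(b/a) = arctan(180/-33) (quadrant-adjusted) = 100.39°


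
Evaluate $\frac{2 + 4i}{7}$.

Divisor is real, so divide each part by 7:
= 2/7 + (4/7)i


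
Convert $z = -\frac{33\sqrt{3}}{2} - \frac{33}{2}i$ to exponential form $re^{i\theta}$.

r = |z| = sqrt((-33*sqrt(3)/2)^2 + (-33/2)^2) = sqrt(3267/4 + 1089/4) = sqrt(1089) = 33
θ = arctan(b/a) = arctan(-16.5/-28.5788) (quadrant-adjusted) = -150° = -5π/6
z = 33e^(-i*5π/6)


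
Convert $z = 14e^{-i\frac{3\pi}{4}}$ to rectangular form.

a = r cos θ = 14 * -sqrt(2)/2 = -7*sqrt(2)
b = r sin θ = 14 * -sqrt(2)/2 = -7*sqrt(2)
z = -7*sqrt(2) - 7*sqrt(2)i


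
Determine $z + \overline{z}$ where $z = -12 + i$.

z + conjugate(z) = (a + bi) + (a - bi) = 2a
= 2 * (-12) = -24


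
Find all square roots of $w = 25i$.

|w| = 25, arg(w) = 90°
Root modulus = 25^(1/2) = 5
Root arguments: θ_k = (90° + 360°k)/2 for k = 0, 1, ..., 1
Roots: 5*sqrt(2)/2 + (5*sqrt(2)/2)i, -5*sqrt(2)/2 - (5*sqrt(2)/2)i


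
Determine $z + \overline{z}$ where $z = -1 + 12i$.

z + conjugate(z) = (a + bi) + (a - bi) = 2a
= 2 * (-1) = -2


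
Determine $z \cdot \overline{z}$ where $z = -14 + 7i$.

z * conjugate(z) = |z|^2 = a^2 + b^2
= (-14)^2 + 7^2 = 245


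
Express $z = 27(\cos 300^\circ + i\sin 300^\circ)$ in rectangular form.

a = r cos θ = 27 * 1/2 = 27/2
b = r sin θ = 27 * -sqrt(3)/2 = -27*sqrt(3)/2
z = 27/2 - (27*sqrt(3)/2)i


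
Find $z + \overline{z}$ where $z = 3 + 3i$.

z + conjugate(z) = (a + bi) + (a - bi) = 2a
= 2 * 3 = 6


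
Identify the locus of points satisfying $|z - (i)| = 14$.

|z - z0| = r describes a circle centered at z0 with radius r
Here z0 = i and r = 14
Locus: Circle centered at (0, 1) with radius 14


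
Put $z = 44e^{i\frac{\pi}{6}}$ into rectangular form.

a = r cos θ = 44 * sqrt(3)/2 = 22*sqrt(3)
b = r sin θ = 44 * 1/2 = 22
z = 22*sqrt(3) + 22i


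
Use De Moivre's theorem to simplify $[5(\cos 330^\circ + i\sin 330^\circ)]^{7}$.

By De Moivre: z^n = r^n(cos(nθ) + i sin(nθ))
= 5^7(cos(7*330°) + i sin(7*330°))
= 78125(cos 150° + i sin 150°)
= -78125*sqrt(3)/2 + (78125/2)i


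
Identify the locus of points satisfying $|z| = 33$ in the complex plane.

|z| = 33 means sqrt(x^2 + y^2) = 33
This is a circle of radius 33 centered at the origin


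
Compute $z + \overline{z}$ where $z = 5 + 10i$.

z + conjugate(z) = (a + bi) + (a - bi) = 2a
= 2 * 5 = 10


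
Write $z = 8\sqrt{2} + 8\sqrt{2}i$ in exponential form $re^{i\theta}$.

r = |z| = sqrt((8*sqrt(2))^2 + (8*sqrt(2))^2) = sqrt(128 + 128) = sqrt(256) = 16
θ = arctan(b/a) = arctan(11.3137/11.3137) (quadrant-adjusted) = 45° = π/4
z = 16e^(i*π/4)


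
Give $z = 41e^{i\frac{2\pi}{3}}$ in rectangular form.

a = r cos θ = 41 * -1/2 = -41/2
b = r sin θ = 41 * sqrt(3)/2 = 41*sqrt(3)/2
z = -41/2 + (41*sqrt(3)/2)i


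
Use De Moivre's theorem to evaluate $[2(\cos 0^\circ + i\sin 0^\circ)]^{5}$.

By De Moivre: z^n = r^n(cos(nθ) + i sin(nθ))
= 2^5(cos(5*0°) + i sin(5*0°))
= 32(cos 0° + i sin 0°)
= 32


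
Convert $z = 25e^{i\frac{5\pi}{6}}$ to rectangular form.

a = r cos θ = 25 * -sqrt(3)/2 = -25*sqrt(3)/2
b = r sin θ = 25 * 1/2 = 25/2
z = -25*sqrt(3)/2 + (25/2)i


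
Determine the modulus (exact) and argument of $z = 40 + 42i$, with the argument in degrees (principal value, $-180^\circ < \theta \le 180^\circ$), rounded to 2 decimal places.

|z| = sqrt(40^2 + 42^2) = 58
arg(z) = arctan(b/a) = arctan(42/40) (quadrant-adjusted) = 46.40°


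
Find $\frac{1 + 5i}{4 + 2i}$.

Multiply numerator and denominator by conjugate (4 - 2i):
= (1 + 5i)(4 - 2i) / (4^2 + 2^2)
= (14 + 18i) / 20
Divide through by 2: (7 + 9i) / 10
= 7/10 + (9/10)i


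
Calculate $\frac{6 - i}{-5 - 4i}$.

Multiply numerator and denominator by conjugate (-5 + 4i):
= (6 - i)(-5 + 4i) / ((-5)^2 + (-4)^2)
= (-26 + 29i) / 41
= -26/41 + (29/41)i


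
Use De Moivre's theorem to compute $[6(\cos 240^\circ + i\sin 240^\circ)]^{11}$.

By De Moivre: z^n = r^n(cos(nθ) + i sin(nθ))
= 6^11(cos(11*240°) + i sin(11*240°))
= 362797056(cos 120° + i sin 120°)
= -181398528 + 181398528*sqrt(3)i


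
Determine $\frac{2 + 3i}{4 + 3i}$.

Multiply numerator and denominator by conjugate (4 - 3i):
= (2 + 3i)(4 - 3i) / (4^2 + 3^2)
= (17 + 6i) / 25
= 17/25 + (6/25)i


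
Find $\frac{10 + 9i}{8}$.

Divisor is real, so divide each part by 8:
= 5/4 + (9/8)i


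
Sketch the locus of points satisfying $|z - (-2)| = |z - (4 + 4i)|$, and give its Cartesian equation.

|z - z1| = |z - z2| means z is equidistant from z1 and z2,
i.e. the perpendicular bisector of the segment from (-2, 0) to (4, 4) (midpoint (1, 2)).
With z = x + yi, square both sides:
(x - (-2))^2 + (y - 0)^2 = (x - 4)^2 + (y - 4)^2
The x^2 and y^2 terms cancel: 12x + 8y = 32 - 4 = 28
Simplify: 3x + 2y = 7
Locus: Perpendicular bisector of the segment from (-2, 0) to (4, 4): the line 3x + 2y = 7


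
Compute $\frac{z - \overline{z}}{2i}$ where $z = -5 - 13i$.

z - conjugate(z) = 2bi
(z - conjugate(z))/(2i) = 2bi/(2i) = b = -13


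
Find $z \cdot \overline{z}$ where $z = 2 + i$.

z * conjugate(z) = |z|^2 = a^2 + b^2
= 2^2 + 1^2 = 5


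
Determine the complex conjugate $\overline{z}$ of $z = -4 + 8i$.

If z = a + bi, then conjugate(z) = a - bi
conjugate(-4 + 8i) = -4 - 8i


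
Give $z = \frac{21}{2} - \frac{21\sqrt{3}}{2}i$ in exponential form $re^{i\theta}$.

r = |z| = sqrt((21/2)^2 + (-21*sqrt(3)/2)^2) = sqrt(441/4 + 1323/4) = sqrt(441) = 21
θ = arctan(b/a) = arctan(-18.1865/10.5) (quadrant-adjusted) = -60° = -π/3
z = 21e^(-i*π/3)


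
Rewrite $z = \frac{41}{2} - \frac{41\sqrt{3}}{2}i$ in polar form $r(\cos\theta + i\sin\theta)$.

r = |z| = sqrt(a^2 + b^2) = sqrt((41/2)^2 + (-41*sqrt(3)/2)^2) = sqrt(1681/4 + 5043/4) = sqrt(1681) = 41
θ = arctan(b/a) = arctan(-35.507/20.5) (quadrant-adjusted) = 300°
z = 41(cos 300° + i sin 300°)


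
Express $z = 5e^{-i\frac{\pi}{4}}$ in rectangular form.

a = r cos θ = 5 * sqrt(2)/2 = 5*sqrt(2)/2
b = r sin θ = 5 * -sqrt(2)/2 = -5*sqrt(2)/2
z = 5*sqrt(2)/2 - (5*sqrt(2)/2)i


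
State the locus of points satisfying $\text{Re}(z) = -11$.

Re(z) = x where z = x + yi; the equation x = -11 is satisfied by all points with that x-coordinate
Locus: Vertical line x = -11


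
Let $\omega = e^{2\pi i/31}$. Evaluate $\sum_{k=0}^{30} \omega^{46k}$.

Let ζ = ω^46 = e^(2πi·46/31). Since 31 ∤ 46, ζ ≠ 1.
Sum = Σ_{k=0}^{30} ζ^k = (ζ^31 - 1)/(ζ - 1) = (ω^{46·31} - 1)/(ζ - 1) = (1 - 1)/(ζ - 1) = 0


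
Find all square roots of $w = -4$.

|w| = 4, arg(w) = 180°
Root modulus = 4^(1/2) = 2
Root arguments: θ_k = (180° + 360°k)/2 for k = 0, 1, ..., 1
Roots: 2i, -2i


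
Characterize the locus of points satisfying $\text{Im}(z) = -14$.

Im(z) = y where z = x + yi; the equation y = -14 is satisfied by all points with that y-coordinate
Locus: Horizontal line y = -14


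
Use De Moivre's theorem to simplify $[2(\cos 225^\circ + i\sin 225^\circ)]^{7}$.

By De Moivre: z^n = r^n(cos(nθ) + i sin(nθ))
= 2^7(cos(7*225°) + i sin(7*225°))
= 128(cos 135° + i sin 135°)
= -64*sqrt(2) + 64*sqrt(2)i


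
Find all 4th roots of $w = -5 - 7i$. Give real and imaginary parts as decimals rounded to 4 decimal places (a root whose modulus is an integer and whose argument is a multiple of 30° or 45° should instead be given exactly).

|w| = sqrt(74) ≈ 8.602325, arg(w) ≈ 234.462322°
Root modulus = sqrt(74)^(1/4) ≈ 1.712592
Root arguments: θ_k = (arg(w) + 360°k)/4 for k = 0, 1, ..., 3
Compute each root as (root modulus)(cos θ_k + i sin θ_k) using full-precision intermediates, then round to 4 decimal places.
Roots: 0.8919 + 1.4620i, -1.4620 + 0.8919i, -0.8919 - 1.4620i, 1.4620 - 0.8919i


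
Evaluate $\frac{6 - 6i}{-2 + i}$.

Multiply numerator and denominator by conjugate (-2 - i):
= (6 - 6i)(-2 - i) / ((-2)^2 + 1^2)
= (-18 + 6i) / 5
= -18/5 + (6/5)i


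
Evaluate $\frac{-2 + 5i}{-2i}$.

Multiply numerator and denominator by conjugate (2i):
= (-2 + 5i)(2i) / (0^2 + (-2)^2)
= (-10 - 4i) / 4
Divide through by 2: (-5 - 2i) / 2
= -5/2 - i


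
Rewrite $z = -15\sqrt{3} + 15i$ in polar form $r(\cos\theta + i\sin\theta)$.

r = |z| = sqrt(a^2 + b^2) = sqrt((-15*sqrt(3))^2 + (15)^2) = sqrt(675 + 225) = sqrt(900) = 30
θ = arctan(b/a) = arctan(15/-25.9808) (quadrant-adjusted) = 150°
z = 30(cos 150° + i sin 150°)


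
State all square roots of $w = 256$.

|w| = 256, arg(w) = 0°
Root modulus = 256^(1/2) = 16
Root arguments: θ_k = (0° + 360°k)/2 for k = 0, 1, ..., 1
Roots: 16, -16


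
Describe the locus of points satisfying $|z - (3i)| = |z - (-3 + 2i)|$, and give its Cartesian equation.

|z - z1| = |z - z2| means z is equidistant from z1 and z2,
i.e. the perpendicular bisector of the segment from (0, 3) to (-3, 2) (midpoint (-3/2, 5/2)).
With z = x + yi, square both sides:
(x - 0)^2 + (y - 3)^2 = (x - (-3))^2 + (y - 2)^2
The x^2 and y^2 terms cancel: -6x + (-2)y = 13 - 9 = 4
Simplify: 3x + y = -2
Locus: Perpendicular bisector of the segment from (0, 3) to (-3, 2): the line 3x + y = -2
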